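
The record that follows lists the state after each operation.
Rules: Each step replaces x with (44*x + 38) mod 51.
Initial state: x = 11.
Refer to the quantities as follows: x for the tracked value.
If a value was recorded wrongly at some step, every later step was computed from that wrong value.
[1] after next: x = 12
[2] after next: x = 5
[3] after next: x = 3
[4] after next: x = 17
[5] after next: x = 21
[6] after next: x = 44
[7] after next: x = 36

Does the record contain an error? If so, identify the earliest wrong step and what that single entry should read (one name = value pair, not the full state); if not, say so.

1. x = (44*11 + 38) mod 51 = 12 (agrees with the record)
2. x = (44*12 + 38) mod 51 = 5 (in agreement)
3. x = (44*5 + 38) mod 51 = 3 (confirmed correct)
4. x = (44*3 + 38) mod 51 = 17 (confirmed correct)
5. x = (44*17 + 38) mod 51 = 21 (consistent with the record)
6. x = (44*21 + 38) mod 51 = 44 (consistent with the record)
7. x = (44*44 + 38) mod 51 = 36 (no discrepancy)
No step deviates from the rules.

no error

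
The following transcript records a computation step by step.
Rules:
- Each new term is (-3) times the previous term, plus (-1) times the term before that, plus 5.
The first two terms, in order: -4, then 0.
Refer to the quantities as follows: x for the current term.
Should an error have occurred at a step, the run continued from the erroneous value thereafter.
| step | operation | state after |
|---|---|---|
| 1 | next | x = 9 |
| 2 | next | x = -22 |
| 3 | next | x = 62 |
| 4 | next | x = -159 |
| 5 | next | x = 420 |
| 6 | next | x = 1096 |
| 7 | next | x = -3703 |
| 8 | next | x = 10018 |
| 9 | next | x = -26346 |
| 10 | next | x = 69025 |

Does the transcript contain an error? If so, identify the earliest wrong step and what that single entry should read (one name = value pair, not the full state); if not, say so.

step 6, x = -1096

step 1: x = -3*(0) + (-1)*(-4) + (5) = 9 -> same as recorded
step 2: x = -3*(9) + (-1)*(0) + (5) = -22 -> verified
step 3: x = -3*(-22) + (-1)*(9) + (5) = 62 -> in agreement
step 4: x = -3*(62) + (-1)*(-22) + (5) = -159 -> verified
step 5: x = -3*(-159) + (-1)*(62) + (5) = 420 -> verified
step 6: x = -3*(420) + (-1)*(-159) + (5) = -1096 -> the transcript has a different value
Conclusion: step 6 carries the first error; the entry should be x = -1096.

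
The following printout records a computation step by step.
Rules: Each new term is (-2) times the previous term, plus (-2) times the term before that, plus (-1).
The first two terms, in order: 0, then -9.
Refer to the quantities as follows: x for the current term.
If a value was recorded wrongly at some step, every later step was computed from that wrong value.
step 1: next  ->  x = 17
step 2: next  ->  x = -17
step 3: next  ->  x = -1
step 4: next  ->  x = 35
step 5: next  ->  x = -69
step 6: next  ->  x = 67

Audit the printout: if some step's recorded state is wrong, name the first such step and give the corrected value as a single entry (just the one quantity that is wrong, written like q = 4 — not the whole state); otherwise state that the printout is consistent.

no error

1. x = -2*(-9) + (-2)*(0) + (-1) = 17 (verified)
2. x = -2*(17) + (-2)*(-9) + (-1) = -17 (in agreement)
3. x = -2*(-17) + (-2)*(17) + (-1) = -1 (checks out)
4. x = -2*(-1) + (-2)*(-17) + (-1) = 35 (in agreement)
5. x = -2*(35) + (-2)*(-1) + (-1) = -69 (matches)
6. x = -2*(-69) + (-2)*(35) + (-1) = 67 (exactly as logged)
Every step is consistent.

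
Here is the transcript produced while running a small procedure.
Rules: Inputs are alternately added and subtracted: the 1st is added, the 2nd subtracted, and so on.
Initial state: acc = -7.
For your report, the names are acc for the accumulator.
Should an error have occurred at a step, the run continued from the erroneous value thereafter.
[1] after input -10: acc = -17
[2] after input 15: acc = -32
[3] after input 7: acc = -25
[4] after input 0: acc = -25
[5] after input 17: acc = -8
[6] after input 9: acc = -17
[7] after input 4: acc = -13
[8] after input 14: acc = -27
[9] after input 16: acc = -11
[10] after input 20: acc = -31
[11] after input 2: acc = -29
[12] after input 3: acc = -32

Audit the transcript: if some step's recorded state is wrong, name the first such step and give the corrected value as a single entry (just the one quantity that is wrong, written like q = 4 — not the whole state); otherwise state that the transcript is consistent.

no error

Recomputing the run from the initial state:
step 1: acc = -17
step 2: acc = -32
step 3: acc = -25
step 4: acc = -25
step 5: acc = -8
step 6: acc = -17
step 7: acc = -13
step 8: acc = -27
step 9: acc = -11
step 10: acc = -31
step 11: acc = -29
step 12: acc = -32
This matches the transcript at every step.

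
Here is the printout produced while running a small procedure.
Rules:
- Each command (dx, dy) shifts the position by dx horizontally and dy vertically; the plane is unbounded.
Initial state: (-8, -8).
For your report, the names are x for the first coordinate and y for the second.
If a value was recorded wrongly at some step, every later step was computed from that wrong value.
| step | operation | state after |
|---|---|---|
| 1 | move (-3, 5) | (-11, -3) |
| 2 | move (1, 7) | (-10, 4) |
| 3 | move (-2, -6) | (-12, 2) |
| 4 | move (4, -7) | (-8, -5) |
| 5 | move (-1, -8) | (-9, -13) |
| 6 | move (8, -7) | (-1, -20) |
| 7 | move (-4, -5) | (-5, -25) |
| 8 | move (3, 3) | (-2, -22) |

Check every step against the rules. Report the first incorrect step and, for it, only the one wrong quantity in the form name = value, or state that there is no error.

step 1: x = -8 + (-3) = -11, y = -8 + (5) = -3 -> verified
step 2: x = -11 + (1) = -10, y = -3 + (7) = 4 -> checks out
step 3: x = -10 + (-2) = -12, y = 4 + (-6) = -2 -> this is not what the printout shows
Conclusion: step 3 carries the first error; the entry should be y = -2.

step 3, y = -2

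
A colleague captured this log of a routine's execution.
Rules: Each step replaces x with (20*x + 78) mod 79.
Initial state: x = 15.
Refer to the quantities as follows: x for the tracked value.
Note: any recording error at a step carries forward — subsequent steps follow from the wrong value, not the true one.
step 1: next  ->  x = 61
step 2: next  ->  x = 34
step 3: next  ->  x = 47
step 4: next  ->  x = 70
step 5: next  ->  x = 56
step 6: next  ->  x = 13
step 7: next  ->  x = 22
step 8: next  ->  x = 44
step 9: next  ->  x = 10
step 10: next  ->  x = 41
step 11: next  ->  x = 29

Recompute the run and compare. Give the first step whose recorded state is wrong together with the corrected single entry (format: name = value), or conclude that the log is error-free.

1. x = (20*15 + 78) mod 79 = 62 (not what was recorded)
First incorrect step: 1; the correct value is x = 62.

step 1, x = 62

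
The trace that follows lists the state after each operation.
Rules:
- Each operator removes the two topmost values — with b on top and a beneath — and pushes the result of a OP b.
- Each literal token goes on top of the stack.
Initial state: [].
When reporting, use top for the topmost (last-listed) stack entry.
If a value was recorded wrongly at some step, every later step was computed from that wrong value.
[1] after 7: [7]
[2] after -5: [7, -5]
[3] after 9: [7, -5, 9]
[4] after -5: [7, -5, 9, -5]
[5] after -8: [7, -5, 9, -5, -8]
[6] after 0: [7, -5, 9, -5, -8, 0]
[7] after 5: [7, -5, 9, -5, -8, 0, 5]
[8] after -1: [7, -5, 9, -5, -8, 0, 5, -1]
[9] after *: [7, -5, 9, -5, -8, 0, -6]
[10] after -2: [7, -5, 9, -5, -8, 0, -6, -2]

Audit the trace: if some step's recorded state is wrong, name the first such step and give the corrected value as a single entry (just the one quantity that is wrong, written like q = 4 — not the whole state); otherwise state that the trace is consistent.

1. push 7: top = 7 (confirmed correct)
2. push -5: top = -5 (matches)
3. push 9: top = 9 (agrees with the trace)
4. push -5: top = -5 (confirmed correct)
5. push -8: top = -8 (checks out)
6. push 0: top = 0 (matches)
7. push 5: top = 5 (consistent with the trace)
8. push -1: top = -1 (checks out)
9. 5 * -1 = -5 (a discrepancy with the trace)
So the first discrepancy is step 9, where the right value is top = -5.

step 9, top = -5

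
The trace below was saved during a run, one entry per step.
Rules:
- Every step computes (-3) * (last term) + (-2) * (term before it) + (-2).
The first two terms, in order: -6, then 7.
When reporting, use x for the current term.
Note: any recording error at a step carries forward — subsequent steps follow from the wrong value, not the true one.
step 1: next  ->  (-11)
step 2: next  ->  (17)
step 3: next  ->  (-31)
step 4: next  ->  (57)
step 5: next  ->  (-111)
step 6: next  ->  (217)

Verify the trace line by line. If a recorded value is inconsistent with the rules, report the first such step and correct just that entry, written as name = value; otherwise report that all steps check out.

Recomputing the run from the initial state:
step 1: x = -11
step 2: x = 17
step 3: x = -31
step 4: x = 57
step 5: x = -111
step 6: x = 217
This matches the trace at every step.

no error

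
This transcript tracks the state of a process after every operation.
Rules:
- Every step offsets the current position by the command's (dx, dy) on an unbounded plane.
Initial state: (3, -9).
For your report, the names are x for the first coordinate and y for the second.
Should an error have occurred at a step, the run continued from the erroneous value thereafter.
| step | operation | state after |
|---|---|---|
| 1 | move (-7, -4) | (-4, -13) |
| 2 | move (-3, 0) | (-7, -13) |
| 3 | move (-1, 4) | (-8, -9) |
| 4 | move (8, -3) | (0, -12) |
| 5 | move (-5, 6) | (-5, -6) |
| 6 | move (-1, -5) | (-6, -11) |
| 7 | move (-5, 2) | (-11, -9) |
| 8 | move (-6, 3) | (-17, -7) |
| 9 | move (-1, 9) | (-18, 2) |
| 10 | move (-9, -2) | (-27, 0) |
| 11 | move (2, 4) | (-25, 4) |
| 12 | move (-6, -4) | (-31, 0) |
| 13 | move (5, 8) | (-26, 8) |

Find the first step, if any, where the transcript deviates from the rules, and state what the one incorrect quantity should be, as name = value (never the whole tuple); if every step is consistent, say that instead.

step 8, y = -6

Step 1: x = 3 + (-7) = -4, y = -9 + (-4) = -13 — matches.
Step 2: x = -4 + (-3) = -7, y = -13 + (0) = -13 — no discrepancy.
Step 3: x = -7 + (-1) = -8, y = -13 + (4) = -9 — verified.
Step 4: x = -8 + (8) = 0, y = -9 + (-3) = -12 — exactly as logged.
Step 5: x = 0 + (-5) = -5, y = -12 + (6) = -6 — consistent with the transcript.
Step 6: x = -5 + (-1) = -6, y = -6 + (-5) = -11 — confirmed correct.
Step 7: x = -6 + (-5) = -11, y = -11 + (2) = -9 — verified.
Step 8: x = -11 + (-6) = -17, y = -9 + (3) = -6 — a discrepancy with the transcript.
The earliest wrong entry is at step 8: it should read y = -6.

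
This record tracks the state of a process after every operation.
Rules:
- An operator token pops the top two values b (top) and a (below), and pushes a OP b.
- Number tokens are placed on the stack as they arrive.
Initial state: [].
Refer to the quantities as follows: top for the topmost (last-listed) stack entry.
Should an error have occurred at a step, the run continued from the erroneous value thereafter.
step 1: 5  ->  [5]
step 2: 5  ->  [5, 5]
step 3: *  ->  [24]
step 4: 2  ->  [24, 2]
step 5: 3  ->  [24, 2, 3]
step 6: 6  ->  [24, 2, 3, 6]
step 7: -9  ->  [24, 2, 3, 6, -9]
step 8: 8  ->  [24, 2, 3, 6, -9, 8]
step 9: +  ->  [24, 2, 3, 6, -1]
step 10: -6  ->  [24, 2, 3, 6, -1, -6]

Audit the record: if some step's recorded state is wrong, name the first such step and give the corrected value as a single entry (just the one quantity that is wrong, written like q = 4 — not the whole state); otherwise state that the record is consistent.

step 1: push 5: top = 5 -> no discrepancy
step 2: push 5: top = 5 -> no discrepancy
step 3: 5 * 5 = 25 -> this is not what the record shows
First incorrect step: 3; the correct value is top = 25.

step 3, top = 25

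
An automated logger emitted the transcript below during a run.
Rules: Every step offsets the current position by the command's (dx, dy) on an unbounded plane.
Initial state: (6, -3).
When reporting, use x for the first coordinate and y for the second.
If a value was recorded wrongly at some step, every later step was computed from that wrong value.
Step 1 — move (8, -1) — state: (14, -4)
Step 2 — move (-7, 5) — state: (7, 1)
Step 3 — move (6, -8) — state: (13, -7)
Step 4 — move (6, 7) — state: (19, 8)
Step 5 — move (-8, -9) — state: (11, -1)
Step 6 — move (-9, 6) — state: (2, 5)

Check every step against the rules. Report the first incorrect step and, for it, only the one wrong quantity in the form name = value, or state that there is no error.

step 1: x = 6 + (8) = 14, y = -3 + (-1) = -4 -> agrees with the transcript
step 2: x = 14 + (-7) = 7, y = -4 + (5) = 1 -> checks out
step 3: x = 7 + (6) = 13, y = 1 + (-8) = -7 -> matches
step 4: x = 13 + (6) = 19, y = -7 + (7) = 0 -> the recorded entry deviates here
Step 4 is the first one off; corrected, y = 0.

step 4, y = 0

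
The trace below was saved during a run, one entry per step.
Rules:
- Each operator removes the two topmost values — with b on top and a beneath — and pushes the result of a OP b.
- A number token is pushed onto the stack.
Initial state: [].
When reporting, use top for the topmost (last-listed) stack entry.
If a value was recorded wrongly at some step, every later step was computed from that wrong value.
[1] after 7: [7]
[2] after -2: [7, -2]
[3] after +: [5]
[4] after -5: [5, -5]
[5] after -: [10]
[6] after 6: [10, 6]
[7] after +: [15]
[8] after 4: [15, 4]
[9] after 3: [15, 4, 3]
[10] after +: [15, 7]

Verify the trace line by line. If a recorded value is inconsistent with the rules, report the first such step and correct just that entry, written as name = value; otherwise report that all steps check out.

step 7, top = 16

1. push 7: top = 7 (confirmed correct)
2. push -2: top = -2 (confirmed correct)
3. 7 + -2 = 5 (checks out)
4. push -5: top = -5 (no discrepancy)
5. 5 - -5 = 10 (checks out)
6. push 6: top = 6 (same as recorded)
7. 10 + 6 = 16 (the entry is off here)
Step 7 is the first one off; corrected, top = 16.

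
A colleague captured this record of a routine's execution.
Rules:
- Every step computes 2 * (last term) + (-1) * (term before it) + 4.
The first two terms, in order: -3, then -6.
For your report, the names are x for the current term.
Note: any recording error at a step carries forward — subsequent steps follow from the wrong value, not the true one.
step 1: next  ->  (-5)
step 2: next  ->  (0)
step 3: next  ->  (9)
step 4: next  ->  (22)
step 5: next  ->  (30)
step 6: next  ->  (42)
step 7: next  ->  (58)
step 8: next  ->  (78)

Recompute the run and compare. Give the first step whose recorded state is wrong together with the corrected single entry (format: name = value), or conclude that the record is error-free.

Step 1: x = 2*(-6) + (-1)*(-3) + (4) = -5 — verified.
Step 2: x = 2*(-5) + (-1)*(-6) + (4) = 0 — same as recorded.
Step 3: x = 2*(0) + (-1)*(-5) + (4) = 9 — checks out.
Step 4: x = 2*(9) + (-1)*(0) + (4) = 22 — no discrepancy.
Step 5: x = 2*(22) + (-1)*(9) + (4) = 39 — a discrepancy with the record.
So the first discrepancy is step 5, where the right value is x = 39.

step 5, x = 39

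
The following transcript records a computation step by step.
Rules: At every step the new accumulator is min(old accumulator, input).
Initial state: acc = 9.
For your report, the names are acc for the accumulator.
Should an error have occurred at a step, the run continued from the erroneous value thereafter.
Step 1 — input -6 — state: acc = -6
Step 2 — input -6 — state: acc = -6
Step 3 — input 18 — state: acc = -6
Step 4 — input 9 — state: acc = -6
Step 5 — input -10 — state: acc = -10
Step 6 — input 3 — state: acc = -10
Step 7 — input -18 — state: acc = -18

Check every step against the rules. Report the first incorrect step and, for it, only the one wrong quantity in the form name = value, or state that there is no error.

step 1: acc = min(9, -6) = -6 -> no discrepancy
step 2: acc = min(-6, -6) = -6 -> matches
step 3: acc = min(-6, 18) = -6 -> agrees with the transcript
step 4: acc = min(-6, 9) = -6 -> no discrepancy
step 5: acc = min(-6, -10) = -10 -> confirmed correct
step 6: acc = min(-10, 3) = -10 -> in agreement
step 7: acc = min(-10, -18) = -18 -> no discrepancy
The recomputation confirms every line.

no error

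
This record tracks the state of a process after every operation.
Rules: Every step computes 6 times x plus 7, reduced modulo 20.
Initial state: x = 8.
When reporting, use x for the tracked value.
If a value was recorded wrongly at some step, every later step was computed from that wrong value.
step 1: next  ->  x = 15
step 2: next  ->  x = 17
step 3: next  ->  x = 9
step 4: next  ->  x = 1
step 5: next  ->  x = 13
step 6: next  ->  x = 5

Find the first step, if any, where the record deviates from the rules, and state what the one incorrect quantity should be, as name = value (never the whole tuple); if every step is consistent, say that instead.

step 1: x = (6*8 + 7) mod 20 = 15 -> matches
step 2: x = (6*15 + 7) mod 20 = 17 -> verified
step 3: x = (6*17 + 7) mod 20 = 9 -> verified
step 4: x = (6*9 + 7) mod 20 = 1 -> matches
step 5: x = (6*1 + 7) mod 20 = 13 -> in agreement
step 6: x = (6*13 + 7) mod 20 = 5 -> checks out
All entries verified; no error found.

no error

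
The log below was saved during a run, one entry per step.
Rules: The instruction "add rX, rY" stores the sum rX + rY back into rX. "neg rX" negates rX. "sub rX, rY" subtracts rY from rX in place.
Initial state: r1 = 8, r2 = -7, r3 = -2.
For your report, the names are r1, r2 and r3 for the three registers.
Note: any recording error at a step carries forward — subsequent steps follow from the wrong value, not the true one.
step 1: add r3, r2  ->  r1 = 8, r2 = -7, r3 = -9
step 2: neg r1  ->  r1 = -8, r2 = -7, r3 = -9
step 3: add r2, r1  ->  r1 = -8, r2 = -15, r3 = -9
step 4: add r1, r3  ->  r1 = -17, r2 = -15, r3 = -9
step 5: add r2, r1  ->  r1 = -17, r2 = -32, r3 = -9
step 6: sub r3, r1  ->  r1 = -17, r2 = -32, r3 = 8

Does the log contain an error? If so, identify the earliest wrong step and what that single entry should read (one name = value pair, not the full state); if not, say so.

Recomputing the run from the initial state:
step 1: r1 = 8, r2 = -7, r3 = -9
step 2: r1 = -8, r2 = -7, r3 = -9
step 3: r1 = -8, r2 = -15, r3 = -9
step 4: r1 = -17, r2 = -15, r3 = -9
step 5: r1 = -17, r2 = -32, r3 = -9
step 6: r1 = -17, r2 = -32, r3 = 8
This matches the log at every step.

no error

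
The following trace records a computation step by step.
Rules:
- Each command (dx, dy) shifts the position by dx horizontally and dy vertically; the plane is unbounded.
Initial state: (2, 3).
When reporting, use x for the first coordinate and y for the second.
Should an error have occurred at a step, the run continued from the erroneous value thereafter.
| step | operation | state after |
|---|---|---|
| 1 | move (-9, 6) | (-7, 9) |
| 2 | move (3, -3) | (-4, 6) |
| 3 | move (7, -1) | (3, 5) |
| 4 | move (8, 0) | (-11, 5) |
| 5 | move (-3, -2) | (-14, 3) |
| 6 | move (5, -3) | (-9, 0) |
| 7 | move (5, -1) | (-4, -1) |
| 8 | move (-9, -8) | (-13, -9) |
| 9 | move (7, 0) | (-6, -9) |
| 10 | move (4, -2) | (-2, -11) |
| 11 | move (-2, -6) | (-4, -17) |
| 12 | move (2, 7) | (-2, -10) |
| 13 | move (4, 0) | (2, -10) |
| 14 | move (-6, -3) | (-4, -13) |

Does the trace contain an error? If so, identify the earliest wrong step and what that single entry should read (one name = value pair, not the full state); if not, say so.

Recomputing the run from the initial state:
step 1: x = -7, y = 9
step 2: x = -4, y = 6
step 3: x = 3, y = 5
step 4: x = 11, y = 5
step 5: x = 8, y = 3
step 6: x = 13, y = 0
step 7: x = 18, y = -1
step 8: x = 9, y = -9
step 9: x = 16, y = -9
step 10: x = 20, y = -11
step 11: x = 18, y = -17
step 12: x = 20, y = -10
step 13: x = 24, y = -10
step 14: x = 18, y = -13
The first disagreement with the trace is at step 4, where the value should be x = 11.

step 4, x = 11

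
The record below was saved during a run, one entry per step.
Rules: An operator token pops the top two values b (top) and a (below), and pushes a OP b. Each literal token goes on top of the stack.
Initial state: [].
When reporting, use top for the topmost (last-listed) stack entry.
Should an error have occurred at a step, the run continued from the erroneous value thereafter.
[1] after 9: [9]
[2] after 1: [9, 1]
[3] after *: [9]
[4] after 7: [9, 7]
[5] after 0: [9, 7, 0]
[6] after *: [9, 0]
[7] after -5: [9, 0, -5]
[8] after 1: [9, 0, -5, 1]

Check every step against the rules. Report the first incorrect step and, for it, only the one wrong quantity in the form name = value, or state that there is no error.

Recomputing the run from the initial state:
step 1: [9]
step 2: [9, 1]
step 3: [9]
step 4: [9, 7]
step 5: [9, 7, 0]
step 6: [9, 0]
step 7: [9, 0, -5]
step 8: [9, 0, -5, 1]
This matches the record at every step.

no error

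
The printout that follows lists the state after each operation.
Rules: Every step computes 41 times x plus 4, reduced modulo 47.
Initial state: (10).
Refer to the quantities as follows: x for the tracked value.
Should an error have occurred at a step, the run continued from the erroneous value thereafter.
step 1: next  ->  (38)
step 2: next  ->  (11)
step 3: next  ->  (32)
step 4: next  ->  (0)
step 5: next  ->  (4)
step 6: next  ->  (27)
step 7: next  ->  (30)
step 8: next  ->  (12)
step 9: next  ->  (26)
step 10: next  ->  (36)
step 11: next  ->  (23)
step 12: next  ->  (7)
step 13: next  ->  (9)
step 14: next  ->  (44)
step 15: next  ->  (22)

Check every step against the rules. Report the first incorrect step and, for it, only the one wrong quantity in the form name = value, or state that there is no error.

no error

Recomputing the run from the initial state:
step 1: x = 38
step 2: x = 11
step 3: x = 32
step 4: x = 0
step 5: x = 4
step 6: x = 27
step 7: x = 30
step 8: x = 12
step 9: x = 26
step 10: x = 36
step 11: x = 23
step 12: x = 7
step 13: x = 9
step 14: x = 44
step 15: x = 22
This matches the printout at every step.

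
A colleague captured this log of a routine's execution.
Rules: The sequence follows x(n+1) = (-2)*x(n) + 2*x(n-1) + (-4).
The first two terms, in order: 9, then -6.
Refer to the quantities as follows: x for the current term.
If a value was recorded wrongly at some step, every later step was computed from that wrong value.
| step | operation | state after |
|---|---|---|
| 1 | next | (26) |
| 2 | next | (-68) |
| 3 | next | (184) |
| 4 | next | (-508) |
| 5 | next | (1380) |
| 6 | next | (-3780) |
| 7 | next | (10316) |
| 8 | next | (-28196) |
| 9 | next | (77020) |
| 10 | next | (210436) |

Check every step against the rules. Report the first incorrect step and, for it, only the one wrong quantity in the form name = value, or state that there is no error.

step 10, x = -210436

1. x = -2*(-6) + (2)*(9) + (-4) = 26 (exactly as logged)
2. x = -2*(26) + (2)*(-6) + (-4) = -68 (no discrepancy)
3. x = -2*(-68) + (2)*(26) + (-4) = 184 (exactly as logged)
4. x = -2*(184) + (2)*(-68) + (-4) = -508 (exactly as logged)
5. x = -2*(-508) + (2)*(184) + (-4) = 1380 (consistent with the log)
6. x = -2*(1380) + (2)*(-508) + (-4) = -3780 (consistent with the log)
7. x = -2*(-3780) + (2)*(1380) + (-4) = 10316 (exactly as logged)
8. x = -2*(10316) + (2)*(-3780) + (-4) = -28196 (no discrepancy)
9. x = -2*(-28196) + (2)*(10316) + (-4) = 77020 (in agreement)
10. x = -2*(77020) + (2)*(-28196) + (-4) = -210436 (not what was recorded)
Conclusion: step 10 carries the first error; the entry should be x = -210436.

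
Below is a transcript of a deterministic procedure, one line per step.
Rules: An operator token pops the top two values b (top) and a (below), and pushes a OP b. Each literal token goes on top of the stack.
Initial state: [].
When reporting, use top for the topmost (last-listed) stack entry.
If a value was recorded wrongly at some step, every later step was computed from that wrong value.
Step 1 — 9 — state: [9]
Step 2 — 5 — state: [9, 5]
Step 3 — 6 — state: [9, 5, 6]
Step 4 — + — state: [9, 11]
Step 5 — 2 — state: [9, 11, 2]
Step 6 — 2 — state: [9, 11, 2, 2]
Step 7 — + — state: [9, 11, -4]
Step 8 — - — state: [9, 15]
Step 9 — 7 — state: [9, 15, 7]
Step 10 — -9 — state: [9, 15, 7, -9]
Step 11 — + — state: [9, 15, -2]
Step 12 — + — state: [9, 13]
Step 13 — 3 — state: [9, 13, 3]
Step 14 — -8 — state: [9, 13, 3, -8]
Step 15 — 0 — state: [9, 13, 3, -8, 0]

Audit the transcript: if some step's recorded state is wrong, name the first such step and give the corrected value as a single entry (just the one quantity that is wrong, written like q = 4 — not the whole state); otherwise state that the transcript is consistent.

step 1: push 9: top = 9 -> checks out
step 2: push 5: top = 5 -> consistent with the transcript
step 3: push 6: top = 6 -> consistent with the transcript
step 4: 5 + 6 = 11 -> checks out
step 5: push 2: top = 2 -> exactly as logged
step 6: push 2: top = 2 -> in agreement
step 7: 2 + 2 = 4 -> the transcript disagrees here
The audit stops at step 7: the recorded entry is wrong and should be top = 4.

step 7, top = 4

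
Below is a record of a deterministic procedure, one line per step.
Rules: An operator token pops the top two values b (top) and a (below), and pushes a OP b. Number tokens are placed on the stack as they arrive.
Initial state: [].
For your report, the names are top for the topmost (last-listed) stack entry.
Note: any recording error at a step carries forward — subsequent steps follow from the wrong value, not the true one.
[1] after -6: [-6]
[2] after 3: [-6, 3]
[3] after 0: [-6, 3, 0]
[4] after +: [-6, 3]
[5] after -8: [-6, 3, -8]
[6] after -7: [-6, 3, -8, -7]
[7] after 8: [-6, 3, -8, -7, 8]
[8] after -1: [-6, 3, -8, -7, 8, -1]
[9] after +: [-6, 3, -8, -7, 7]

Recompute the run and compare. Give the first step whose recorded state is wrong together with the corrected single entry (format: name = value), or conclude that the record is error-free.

1. push -6: top = -6 (same as recorded)
2. push 3: top = 3 (in agreement)
3. push 0: top = 0 (agrees with the record)
4. 3 + 0 = 3 (no discrepancy)
5. push -8: top = -8 (agrees with the record)
6. push -7: top = -7 (no discrepancy)
7. push 8: top = 8 (exactly as logged)
8. push -1: top = -1 (confirmed correct)
9. 8 + -1 = 7 (consistent with the record)
Each recorded entry agrees with the recomputation.

no error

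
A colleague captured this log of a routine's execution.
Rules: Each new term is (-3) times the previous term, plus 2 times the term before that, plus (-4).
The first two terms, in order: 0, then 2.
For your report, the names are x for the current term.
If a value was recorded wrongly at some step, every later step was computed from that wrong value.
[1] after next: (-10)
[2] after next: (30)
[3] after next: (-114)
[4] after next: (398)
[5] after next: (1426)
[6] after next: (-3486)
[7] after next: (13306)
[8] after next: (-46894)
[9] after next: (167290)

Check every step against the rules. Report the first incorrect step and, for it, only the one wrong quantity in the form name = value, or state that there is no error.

step 5, x = -1426

Recomputing the run from the initial state:
step 1: x = -10
step 2: x = 30
step 3: x = -114
step 4: x = 398
step 5: x = -1426
step 6: x = 5070
step 7: x = -18066
step 8: x = 64334
step 9: x = -229138
The first disagreement with the log is at step 5, where the value should be x = -1426.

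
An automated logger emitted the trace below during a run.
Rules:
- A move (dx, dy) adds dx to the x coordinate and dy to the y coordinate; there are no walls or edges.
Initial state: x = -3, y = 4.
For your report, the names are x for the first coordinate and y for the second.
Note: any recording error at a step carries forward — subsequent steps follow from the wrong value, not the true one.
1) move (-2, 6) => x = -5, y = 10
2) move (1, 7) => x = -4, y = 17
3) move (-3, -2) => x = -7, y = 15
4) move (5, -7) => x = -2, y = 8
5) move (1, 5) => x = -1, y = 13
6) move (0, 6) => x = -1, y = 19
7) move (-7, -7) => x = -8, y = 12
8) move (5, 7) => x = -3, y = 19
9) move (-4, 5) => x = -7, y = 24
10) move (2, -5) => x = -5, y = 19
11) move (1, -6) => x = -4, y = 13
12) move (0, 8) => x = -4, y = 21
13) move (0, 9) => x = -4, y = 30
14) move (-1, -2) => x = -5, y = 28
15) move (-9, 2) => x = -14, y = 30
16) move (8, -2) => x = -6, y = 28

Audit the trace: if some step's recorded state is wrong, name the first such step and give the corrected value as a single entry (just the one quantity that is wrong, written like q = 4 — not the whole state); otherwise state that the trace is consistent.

Recomputing the run from the initial state:
step 1: x = -5, y = 10
step 2: x = -4, y = 17
step 3: x = -7, y = 15
step 4: x = -2, y = 8
step 5: x = -1, y = 13
step 6: x = -1, y = 19
step 7: x = -8, y = 12
step 8: x = -3, y = 19
step 9: x = -7, y = 24
step 10: x = -5, y = 19
step 11: x = -4, y = 13
step 12: x = -4, y = 21
step 13: x = -4, y = 30
step 14: x = -5, y = 28
step 15: x = -14, y = 30
step 16: x = -6, y = 28
This matches the trace at every step.

no error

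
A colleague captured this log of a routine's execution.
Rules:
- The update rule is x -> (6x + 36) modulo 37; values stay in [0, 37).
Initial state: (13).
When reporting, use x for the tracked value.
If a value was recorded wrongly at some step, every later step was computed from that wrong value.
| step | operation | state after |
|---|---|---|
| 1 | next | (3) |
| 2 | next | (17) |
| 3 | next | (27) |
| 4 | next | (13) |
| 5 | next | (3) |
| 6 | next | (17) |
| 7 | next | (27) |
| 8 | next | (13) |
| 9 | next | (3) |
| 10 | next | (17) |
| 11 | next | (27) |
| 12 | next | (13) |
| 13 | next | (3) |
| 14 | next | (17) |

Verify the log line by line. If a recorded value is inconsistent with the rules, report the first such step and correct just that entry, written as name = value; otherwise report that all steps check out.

1. x = (6*13 + 36) mod 37 = 3 (confirmed correct)
2. x = (6*3 + 36) mod 37 = 17 (same as recorded)
3. x = (6*17 + 36) mod 37 = 27 (verified)
4. x = (6*27 + 36) mod 37 = 13 (checks out)
5. x = (6*13 + 36) mod 37 = 3 (agrees with the log)
6. x = (6*3 + 36) mod 37 = 17 (exactly as logged)
7. x = (6*17 + 36) mod 37 = 27 (same as recorded)
8. x = (6*27 + 36) mod 37 = 13 (same as recorded)
9. x = (6*13 + 36) mod 37 = 3 (same as recorded)
10. x = (6*3 + 36) mod 37 = 17 (in agreement)
11. x = (6*17 + 36) mod 37 = 27 (consistent with the log)
12. x = (6*27 + 36) mod 37 = 13 (matches)
13. x = (6*13 + 36) mod 37 = 3 (exactly as logged)
14. x = (6*3 + 36) mod 37 = 17 (no discrepancy)
All steps check out; nothing to correct.

no error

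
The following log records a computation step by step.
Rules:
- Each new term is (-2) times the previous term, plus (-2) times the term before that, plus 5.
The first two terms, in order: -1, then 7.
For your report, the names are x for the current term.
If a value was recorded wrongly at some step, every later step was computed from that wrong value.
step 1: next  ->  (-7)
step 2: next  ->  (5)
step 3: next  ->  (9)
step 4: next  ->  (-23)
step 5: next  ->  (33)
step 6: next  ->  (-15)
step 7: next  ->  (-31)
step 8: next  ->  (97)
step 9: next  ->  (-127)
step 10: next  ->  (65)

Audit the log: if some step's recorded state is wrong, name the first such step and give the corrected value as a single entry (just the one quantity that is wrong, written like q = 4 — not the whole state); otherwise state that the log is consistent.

step 1: x = -2*(7) + (-2)*(-1) + (5) = -7 -> in agreement
step 2: x = -2*(-7) + (-2)*(7) + (5) = 5 -> matches
step 3: x = -2*(5) + (-2)*(-7) + (5) = 9 -> confirmed correct
step 4: x = -2*(9) + (-2)*(5) + (5) = -23 -> in agreement
step 5: x = -2*(-23) + (-2)*(9) + (5) = 33 -> consistent with the log
step 6: x = -2*(33) + (-2)*(-23) + (5) = -15 -> consistent with the log
step 7: x = -2*(-15) + (-2)*(33) + (5) = -31 -> checks out
step 8: x = -2*(-31) + (-2)*(-15) + (5) = 97 -> checks out
step 9: x = -2*(97) + (-2)*(-31) + (5) = -127 -> matches
step 10: x = -2*(-127) + (-2)*(97) + (5) = 65 -> matches
Every step is consistent.

no error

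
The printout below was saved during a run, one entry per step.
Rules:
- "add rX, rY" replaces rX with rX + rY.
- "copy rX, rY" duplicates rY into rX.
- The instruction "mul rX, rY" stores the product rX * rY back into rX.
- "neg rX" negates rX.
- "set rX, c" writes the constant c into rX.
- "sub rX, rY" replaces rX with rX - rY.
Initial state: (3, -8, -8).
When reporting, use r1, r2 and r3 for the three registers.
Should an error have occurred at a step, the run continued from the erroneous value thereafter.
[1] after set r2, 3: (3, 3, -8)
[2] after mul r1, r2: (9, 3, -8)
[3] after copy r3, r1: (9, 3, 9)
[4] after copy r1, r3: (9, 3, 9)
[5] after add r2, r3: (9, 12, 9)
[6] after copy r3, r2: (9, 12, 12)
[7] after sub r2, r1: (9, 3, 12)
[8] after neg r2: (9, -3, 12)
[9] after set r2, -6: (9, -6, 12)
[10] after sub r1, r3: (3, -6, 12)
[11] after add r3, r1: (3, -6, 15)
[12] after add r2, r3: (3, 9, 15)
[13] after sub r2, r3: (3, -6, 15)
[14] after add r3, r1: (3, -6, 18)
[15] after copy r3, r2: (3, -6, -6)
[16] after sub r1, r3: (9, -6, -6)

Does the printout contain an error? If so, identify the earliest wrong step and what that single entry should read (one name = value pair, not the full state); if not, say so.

step 10, r1 = -3

1. r2 = 3 (exactly as logged)
2. r1 = 3 * 3 = 9 (same as recorded)
3. r3 = 9 (consistent with the printout)
4. r1 = 9 (matches)
5. r2 = 3 + 9 = 12 (consistent with the printout)
6. r3 = 12 (matches)
7. r2 = 12 - 9 = 3 (exactly as logged)
8. r2 = -(3) = -3 (agrees with the printout)
9. r2 = -6 (same as recorded)
10. r1 = 9 - 12 = -3 (a discrepancy with the printout)
First deviation found at step 10; the corrected entry is r1 = -3.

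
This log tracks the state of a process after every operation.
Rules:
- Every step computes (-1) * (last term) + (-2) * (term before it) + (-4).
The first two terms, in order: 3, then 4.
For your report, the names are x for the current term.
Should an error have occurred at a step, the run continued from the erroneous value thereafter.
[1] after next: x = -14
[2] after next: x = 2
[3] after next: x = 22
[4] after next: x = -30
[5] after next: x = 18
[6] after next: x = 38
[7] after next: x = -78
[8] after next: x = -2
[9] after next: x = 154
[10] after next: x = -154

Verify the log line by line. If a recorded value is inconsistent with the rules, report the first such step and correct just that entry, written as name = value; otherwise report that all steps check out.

step 5, x = -18

Step 1: x = -1*(4) + (-2)*(3) + (-4) = -14 — confirmed correct.
Step 2: x = -1*(-14) + (-2)*(4) + (-4) = 2 — checks out.
Step 3: x = -1*(2) + (-2)*(-14) + (-4) = 22 — exactly as logged.
Step 4: x = -1*(22) + (-2)*(2) + (-4) = -30 — same as recorded.
Step 5: x = -1*(-30) + (-2)*(22) + (-4) = -18 — this is not what the log shows.
So the first discrepancy is step 5, where the right value is x = -18.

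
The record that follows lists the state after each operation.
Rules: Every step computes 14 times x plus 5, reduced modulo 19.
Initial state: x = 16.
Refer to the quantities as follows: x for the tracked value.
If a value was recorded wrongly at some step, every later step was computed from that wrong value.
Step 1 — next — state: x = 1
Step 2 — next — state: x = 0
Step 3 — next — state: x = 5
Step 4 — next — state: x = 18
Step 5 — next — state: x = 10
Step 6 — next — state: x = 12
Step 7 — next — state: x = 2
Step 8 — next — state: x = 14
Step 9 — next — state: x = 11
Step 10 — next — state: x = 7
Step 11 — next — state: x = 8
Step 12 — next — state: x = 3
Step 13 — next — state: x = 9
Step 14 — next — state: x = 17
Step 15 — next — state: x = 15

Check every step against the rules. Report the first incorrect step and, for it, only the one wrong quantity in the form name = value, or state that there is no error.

step 1: x = (14*16 + 5) mod 19 = 1 -> consistent with the record
step 2: x = (14*1 + 5) mod 19 = 0 -> agrees with the record
step 3: x = (14*0 + 5) mod 19 = 5 -> confirmed correct
step 4: x = (14*5 + 5) mod 19 = 18 -> in agreement
step 5: x = (14*18 + 5) mod 19 = 10 -> verified
step 6: x = (14*10 + 5) mod 19 = 12 -> consistent with the record
step 7: x = (14*12 + 5) mod 19 = 2 -> in agreement
step 8: x = (14*2 + 5) mod 19 = 14 -> confirmed correct
step 9: x = (14*14 + 5) mod 19 = 11 -> in agreement
step 10: x = (14*11 + 5) mod 19 = 7 -> confirmed correct
step 11: x = (14*7 + 5) mod 19 = 8 -> checks out
step 12: x = (14*8 + 5) mod 19 = 3 -> checks out
step 13: x = (14*3 + 5) mod 19 = 9 -> checks out
step 14: x = (14*9 + 5) mod 19 = 17 -> same as recorded
step 15: x = (14*17 + 5) mod 19 = 15 -> checks out
No step deviates from the rules.

no error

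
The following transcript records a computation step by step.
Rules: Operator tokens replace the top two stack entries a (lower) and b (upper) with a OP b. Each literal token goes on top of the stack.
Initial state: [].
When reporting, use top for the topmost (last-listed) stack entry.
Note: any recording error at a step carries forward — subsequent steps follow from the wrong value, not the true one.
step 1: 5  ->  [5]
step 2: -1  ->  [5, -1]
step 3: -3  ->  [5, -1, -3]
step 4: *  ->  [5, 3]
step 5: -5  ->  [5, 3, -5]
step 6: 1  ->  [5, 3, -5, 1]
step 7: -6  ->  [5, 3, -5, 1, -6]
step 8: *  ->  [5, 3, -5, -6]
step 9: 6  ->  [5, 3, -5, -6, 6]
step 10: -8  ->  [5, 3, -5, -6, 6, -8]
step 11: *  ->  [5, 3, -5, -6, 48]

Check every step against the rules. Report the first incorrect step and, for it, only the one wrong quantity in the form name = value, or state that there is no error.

Recomputing the run from the initial state:
step 1: [5]
step 2: [5, -1]
step 3: [5, -1, -3]
step 4: [5, 3]
step 5: [5, 3, -5]
step 6: [5, 3, -5, 1]
step 7: [5, 3, -5, 1, -6]
step 8: [5, 3, -5, -6]
step 9: [5, 3, -5, -6, 6]
step 10: [5, 3, -5, -6, 6, -8]
step 11: [5, 3, -5, -6, -48]
The first disagreement with the transcript is at step 11, where the value should be top = -48.

step 11, top = -48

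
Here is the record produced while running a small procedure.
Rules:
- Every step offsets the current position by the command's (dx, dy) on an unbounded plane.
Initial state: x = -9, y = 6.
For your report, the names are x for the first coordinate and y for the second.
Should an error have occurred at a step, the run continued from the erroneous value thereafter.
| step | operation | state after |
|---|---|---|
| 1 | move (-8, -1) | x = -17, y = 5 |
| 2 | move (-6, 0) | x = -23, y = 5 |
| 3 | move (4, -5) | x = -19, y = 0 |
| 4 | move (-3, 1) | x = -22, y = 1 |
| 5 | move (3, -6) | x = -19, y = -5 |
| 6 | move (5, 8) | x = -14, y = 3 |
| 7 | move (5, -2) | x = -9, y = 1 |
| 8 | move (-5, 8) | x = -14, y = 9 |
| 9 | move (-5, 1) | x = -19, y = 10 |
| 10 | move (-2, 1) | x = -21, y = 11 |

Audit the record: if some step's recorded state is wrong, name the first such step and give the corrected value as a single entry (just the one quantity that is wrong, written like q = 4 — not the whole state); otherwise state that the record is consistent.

1. x = -9 + (-8) = -17, y = 6 + (-1) = 5 (verified)
2. x = -17 + (-6) = -23, y = 5 + (0) = 5 (same as recorded)
3. x = -23 + (4) = -19, y = 5 + (-5) = 0 (consistent with the record)
4. x = -19 + (-3) = -22, y = 0 + (1) = 1 (verified)
5. x = -22 + (3) = -19, y = 1 + (-6) = -5 (verified)
6. x = -19 + (5) = -14, y = -5 + (8) = 3 (matches)
7. x = -14 + (5) = -9, y = 3 + (-2) = 1 (matches)
8. x = -9 + (-5) = -14, y = 1 + (8) = 9 (exactly as logged)
9. x = -14 + (-5) = -19, y = 9 + (1) = 10 (matches)
10. x = -19 + (-2) = -21, y = 10 + (1) = 11 (confirmed correct)
All entries verified; no error found.

no error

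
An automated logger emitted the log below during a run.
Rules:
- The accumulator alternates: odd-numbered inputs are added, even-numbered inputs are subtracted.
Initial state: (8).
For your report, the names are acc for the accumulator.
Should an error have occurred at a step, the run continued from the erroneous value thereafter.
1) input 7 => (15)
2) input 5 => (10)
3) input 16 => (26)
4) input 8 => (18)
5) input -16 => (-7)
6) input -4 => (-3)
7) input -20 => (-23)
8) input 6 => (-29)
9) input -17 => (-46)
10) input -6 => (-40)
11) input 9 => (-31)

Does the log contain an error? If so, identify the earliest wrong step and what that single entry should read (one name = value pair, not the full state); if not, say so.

step 5, acc = 2

1. acc = 8 + 7 = 15 (matches)
2. acc = 15 - 5 = 10 (agrees with the log)
3. acc = 10 + 16 = 26 (agrees with the log)
4. acc = 26 - 8 = 18 (verified)
5. acc = 18 + -16 = 2 (the entry is off here)
Conclusion: step 5 carries the first error; the entry should be acc = 2.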